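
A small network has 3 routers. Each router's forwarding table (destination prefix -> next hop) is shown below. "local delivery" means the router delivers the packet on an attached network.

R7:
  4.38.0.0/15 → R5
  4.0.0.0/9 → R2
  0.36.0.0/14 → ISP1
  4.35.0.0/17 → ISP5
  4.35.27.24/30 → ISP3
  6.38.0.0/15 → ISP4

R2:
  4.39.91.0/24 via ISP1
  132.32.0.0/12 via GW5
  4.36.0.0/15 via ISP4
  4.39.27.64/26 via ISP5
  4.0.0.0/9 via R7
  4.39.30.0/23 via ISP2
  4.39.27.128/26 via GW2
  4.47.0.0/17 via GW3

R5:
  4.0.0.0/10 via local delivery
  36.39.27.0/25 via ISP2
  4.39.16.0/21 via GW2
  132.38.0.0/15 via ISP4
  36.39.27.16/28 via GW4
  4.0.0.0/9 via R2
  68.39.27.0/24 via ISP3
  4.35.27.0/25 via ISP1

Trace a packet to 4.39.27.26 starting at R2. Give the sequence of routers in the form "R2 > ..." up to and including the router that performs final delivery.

R2 > R7 > R5

At R2: longest match for 4.39.27.26 is 4.0.0.0/9 -> R7
At R7: longest match for 4.39.27.26 is 4.38.0.0/15 -> R5
At R5: longest match for 4.39.27.26 is 4.0.0.0/10 -> local delivery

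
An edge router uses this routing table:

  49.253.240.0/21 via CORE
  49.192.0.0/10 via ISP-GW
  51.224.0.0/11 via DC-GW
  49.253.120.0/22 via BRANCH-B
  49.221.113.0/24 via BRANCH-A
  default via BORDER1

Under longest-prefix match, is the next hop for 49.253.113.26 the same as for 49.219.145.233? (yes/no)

49.253.113.26: longest match 49.192.0.0/10 -> ISP-GW
49.219.145.233: longest match 49.192.0.0/10 -> ISP-GW

yes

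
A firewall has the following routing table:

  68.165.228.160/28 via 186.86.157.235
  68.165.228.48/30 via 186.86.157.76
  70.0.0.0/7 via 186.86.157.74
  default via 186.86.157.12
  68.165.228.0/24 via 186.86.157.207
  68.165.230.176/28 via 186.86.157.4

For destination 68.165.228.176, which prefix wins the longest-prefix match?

68.165.228.0/24

Entries matching 68.165.228.176:
  0.0.0.0/0 (default, matches everything)
  68.165.228.0/24 (68.165.228.0 - 68.165.228.255)
Most specific is 68.165.228.0/24.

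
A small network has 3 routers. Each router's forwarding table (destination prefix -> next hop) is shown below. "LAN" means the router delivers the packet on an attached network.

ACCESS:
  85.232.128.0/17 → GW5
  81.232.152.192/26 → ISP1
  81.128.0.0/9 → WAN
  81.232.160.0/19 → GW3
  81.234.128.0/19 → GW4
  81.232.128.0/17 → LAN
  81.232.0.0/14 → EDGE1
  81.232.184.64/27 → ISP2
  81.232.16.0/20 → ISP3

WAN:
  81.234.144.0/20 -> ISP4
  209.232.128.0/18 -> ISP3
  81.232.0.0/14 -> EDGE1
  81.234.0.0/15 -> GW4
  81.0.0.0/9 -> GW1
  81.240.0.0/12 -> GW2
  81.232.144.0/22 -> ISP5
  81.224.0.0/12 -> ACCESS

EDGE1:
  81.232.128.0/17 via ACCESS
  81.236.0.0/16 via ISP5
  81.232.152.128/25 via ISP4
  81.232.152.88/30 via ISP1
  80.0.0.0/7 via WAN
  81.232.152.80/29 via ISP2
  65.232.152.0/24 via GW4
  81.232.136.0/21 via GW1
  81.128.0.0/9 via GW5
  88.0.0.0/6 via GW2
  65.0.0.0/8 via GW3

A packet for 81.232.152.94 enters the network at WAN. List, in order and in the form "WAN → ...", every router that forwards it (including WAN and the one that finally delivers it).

At WAN: longest match for 81.232.152.94 is 81.232.0.0/14 -> EDGE1
At EDGE1: longest match for 81.232.152.94 is 81.232.128.0/17 -> ACCESS
At ACCESS: longest match for 81.232.152.94 is 81.232.128.0/17 -> LAN

WAN → EDGE1 → ACCESS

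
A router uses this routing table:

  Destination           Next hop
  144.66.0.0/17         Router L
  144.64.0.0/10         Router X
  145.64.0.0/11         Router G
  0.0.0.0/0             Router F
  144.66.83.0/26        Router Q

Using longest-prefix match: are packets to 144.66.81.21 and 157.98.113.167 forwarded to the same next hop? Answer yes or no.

144.66.81.21: longest match 144.66.0.0/17 -> Router L
157.98.113.167: longest match 0.0.0.0/0 -> Router F

no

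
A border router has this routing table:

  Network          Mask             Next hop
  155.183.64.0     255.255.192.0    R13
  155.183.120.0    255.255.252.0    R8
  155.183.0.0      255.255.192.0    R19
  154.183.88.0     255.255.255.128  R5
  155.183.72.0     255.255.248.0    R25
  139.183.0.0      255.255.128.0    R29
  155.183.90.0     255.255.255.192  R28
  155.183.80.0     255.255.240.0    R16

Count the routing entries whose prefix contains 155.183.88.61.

2

Prefixes containing 155.183.88.61:
  155.183.64.0/18 (155.183.64.0 - 155.183.127.255)
  155.183.80.0/20 (155.183.80.0 - 155.183.95.255)
Total matching entries: 2.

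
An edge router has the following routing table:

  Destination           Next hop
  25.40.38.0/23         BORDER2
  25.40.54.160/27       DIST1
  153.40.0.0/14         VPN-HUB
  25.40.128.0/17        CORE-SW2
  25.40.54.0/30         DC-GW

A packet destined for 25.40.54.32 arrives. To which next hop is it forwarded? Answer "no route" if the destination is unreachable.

no route

No entry's prefix contains 25.40.54.32; there is no default route.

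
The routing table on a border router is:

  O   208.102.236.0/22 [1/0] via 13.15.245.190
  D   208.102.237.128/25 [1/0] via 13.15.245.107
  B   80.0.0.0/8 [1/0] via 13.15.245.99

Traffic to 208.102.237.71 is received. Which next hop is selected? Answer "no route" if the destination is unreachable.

Routes whose prefix contains 208.102.237.71:
  208.102.236.0/22 (208.102.236.0 - 208.102.239.255) -> 13.15.245.190
More-specific entries that do NOT match:
  208.102.237.128/25 (208.102.237.128 - 208.102.237.255) does not contain 208.102.237.71
Longest matching prefix is /22 -> next hop 13.15.245.190.

13.15.245.190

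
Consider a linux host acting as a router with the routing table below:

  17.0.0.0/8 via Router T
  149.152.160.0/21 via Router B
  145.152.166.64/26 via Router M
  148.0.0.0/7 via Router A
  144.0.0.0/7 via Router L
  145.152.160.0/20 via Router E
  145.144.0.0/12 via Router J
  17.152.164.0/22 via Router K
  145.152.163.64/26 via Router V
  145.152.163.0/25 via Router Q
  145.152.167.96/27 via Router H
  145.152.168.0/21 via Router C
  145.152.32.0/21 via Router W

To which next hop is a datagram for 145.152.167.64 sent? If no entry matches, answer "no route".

Router E

Routes whose prefix contains 145.152.167.64:
  144.0.0.0/7 (144.0.0.0 - 145.255.255.255) -> Router L
  145.144.0.0/12 (145.144.0.0 - 145.159.255.255) -> Router J
  145.152.160.0/20 (145.152.160.0 - 145.152.175.255) -> Router E
More-specific entries that do NOT match:
  145.152.167.96/27 (145.152.167.96 - 145.152.167.127) does not contain 145.152.167.64
  145.152.166.64/26 (145.152.166.64 - 145.152.166.127) does not contain 145.152.167.64
  145.152.163.64/26 (145.152.163.64 - 145.152.163.127) does not contain 145.152.167.64
  145.152.163.0/25 (145.152.163.0 - 145.152.163.127) does not contain 145.152.167.64
  17.152.164.0/22 (17.152.164.0 - 17.152.167.255) does not contain 145.152.167.64
  149.152.160.0/21 (149.152.160.0 - 149.152.167.255) does not contain 145.152.167.64
  145.152.168.0/21 (145.152.168.0 - 145.152.175.255) does not contain 145.152.167.64
  145.152.32.0/21 (145.152.32.0 - 145.152.39.255) does not contain 145.152.167.64
Longest matching prefix is /20 -> next hop Router E.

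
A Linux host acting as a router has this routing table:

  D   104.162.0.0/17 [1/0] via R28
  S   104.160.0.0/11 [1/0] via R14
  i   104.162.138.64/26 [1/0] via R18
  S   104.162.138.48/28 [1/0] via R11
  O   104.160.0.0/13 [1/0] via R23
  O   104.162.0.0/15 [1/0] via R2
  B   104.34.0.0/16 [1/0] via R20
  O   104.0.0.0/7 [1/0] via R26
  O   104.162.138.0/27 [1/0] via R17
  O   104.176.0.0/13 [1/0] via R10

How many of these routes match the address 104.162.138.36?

4

Prefixes containing 104.162.138.36:
  104.0.0.0/7 (104.0.0.0 - 105.255.255.255)
  104.160.0.0/11 (104.160.0.0 - 104.191.255.255)
  104.160.0.0/13 (104.160.0.0 - 104.167.255.255)
  104.162.0.0/15 (104.162.0.0 - 104.163.255.255)
Total matching entries: 4.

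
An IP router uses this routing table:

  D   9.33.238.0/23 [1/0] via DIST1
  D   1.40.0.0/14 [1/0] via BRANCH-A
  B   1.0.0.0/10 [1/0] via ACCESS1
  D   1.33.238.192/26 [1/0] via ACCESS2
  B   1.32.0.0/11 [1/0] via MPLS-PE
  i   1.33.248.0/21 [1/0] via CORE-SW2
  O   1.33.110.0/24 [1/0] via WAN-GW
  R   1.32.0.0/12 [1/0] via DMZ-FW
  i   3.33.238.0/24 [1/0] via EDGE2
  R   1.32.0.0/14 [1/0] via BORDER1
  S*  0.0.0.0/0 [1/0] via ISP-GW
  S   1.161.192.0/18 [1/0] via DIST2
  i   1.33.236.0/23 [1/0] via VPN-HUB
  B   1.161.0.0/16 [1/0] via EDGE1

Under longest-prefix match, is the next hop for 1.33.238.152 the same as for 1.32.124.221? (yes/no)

yes

1.33.238.152: longest match 1.32.0.0/14 -> BORDER1
1.32.124.221: longest match 1.32.0.0/14 -> BORDER1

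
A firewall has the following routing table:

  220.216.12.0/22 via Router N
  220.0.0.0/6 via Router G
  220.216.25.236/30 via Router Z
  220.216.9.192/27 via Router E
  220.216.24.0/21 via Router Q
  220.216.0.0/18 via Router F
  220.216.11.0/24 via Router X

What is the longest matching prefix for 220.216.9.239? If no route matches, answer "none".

220.216.0.0/18

Entries matching 220.216.9.239:
  220.0.0.0/6 (220.0.0.0 - 223.255.255.255)
  220.216.0.0/18 (220.216.0.0 - 220.216.63.255)
Most specific is 220.216.0.0/18.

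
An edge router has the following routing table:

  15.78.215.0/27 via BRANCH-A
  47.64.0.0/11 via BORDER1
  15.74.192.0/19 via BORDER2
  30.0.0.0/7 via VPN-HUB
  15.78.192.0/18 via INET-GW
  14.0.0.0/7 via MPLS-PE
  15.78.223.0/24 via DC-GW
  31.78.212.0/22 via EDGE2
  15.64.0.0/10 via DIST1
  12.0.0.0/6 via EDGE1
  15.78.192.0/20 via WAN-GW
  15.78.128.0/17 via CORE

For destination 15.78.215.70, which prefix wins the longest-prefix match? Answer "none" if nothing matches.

15.78.192.0/18

Entries matching 15.78.215.70:
  12.0.0.0/6 (12.0.0.0 - 15.255.255.255)
  14.0.0.0/7 (14.0.0.0 - 15.255.255.255)
  15.64.0.0/10 (15.64.0.0 - 15.127.255.255)
  15.78.128.0/17 (15.78.128.0 - 15.78.255.255)
  15.78.192.0/18 (15.78.192.0 - 15.78.255.255)
Most specific is 15.78.192.0/18.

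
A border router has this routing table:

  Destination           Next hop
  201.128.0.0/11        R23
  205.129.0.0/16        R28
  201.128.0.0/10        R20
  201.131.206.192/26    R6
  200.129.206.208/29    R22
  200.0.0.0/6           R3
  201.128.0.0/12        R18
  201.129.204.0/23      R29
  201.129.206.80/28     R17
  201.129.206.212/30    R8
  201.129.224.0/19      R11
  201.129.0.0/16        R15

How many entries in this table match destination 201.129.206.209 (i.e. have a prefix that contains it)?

5

Prefixes containing 201.129.206.209:
  200.0.0.0/6 (200.0.0.0 - 203.255.255.255)
  201.128.0.0/10 (201.128.0.0 - 201.191.255.255)
  201.128.0.0/11 (201.128.0.0 - 201.159.255.255)
  201.128.0.0/12 (201.128.0.0 - 201.143.255.255)
  201.129.0.0/16 (201.129.0.0 - 201.129.255.255)
Total matching entries: 5.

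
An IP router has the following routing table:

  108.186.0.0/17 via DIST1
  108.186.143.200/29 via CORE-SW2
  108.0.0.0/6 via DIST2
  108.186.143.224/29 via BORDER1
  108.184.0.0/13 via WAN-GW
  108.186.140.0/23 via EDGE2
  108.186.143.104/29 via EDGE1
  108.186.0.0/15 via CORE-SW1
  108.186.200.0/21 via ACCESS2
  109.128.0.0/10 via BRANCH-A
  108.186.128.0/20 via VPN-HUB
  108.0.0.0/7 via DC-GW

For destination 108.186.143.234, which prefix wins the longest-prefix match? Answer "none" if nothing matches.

108.186.128.0/20

Entries matching 108.186.143.234:
  108.0.0.0/6 (108.0.0.0 - 111.255.255.255)
  108.0.0.0/7 (108.0.0.0 - 109.255.255.255)
  108.184.0.0/13 (108.184.0.0 - 108.191.255.255)
  108.186.0.0/15 (108.186.0.0 - 108.187.255.255)
  108.186.128.0/20 (108.186.128.0 - 108.186.143.255)
Most specific is 108.186.128.0/20.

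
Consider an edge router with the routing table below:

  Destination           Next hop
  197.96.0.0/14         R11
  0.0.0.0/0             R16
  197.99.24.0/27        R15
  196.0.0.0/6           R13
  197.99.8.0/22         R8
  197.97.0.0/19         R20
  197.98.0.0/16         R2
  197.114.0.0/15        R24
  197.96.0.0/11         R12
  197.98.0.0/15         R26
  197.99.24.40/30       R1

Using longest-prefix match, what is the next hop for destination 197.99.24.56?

Routes whose prefix contains 197.99.24.56:
  0.0.0.0/0 (default, matches everything) -> R16
  196.0.0.0/6 (196.0.0.0 - 199.255.255.255) -> R13
  197.96.0.0/11 (197.96.0.0 - 197.127.255.255) -> R12
  197.96.0.0/14 (197.96.0.0 - 197.99.255.255) -> R11
  197.98.0.0/15 (197.98.0.0 - 197.99.255.255) -> R26
More-specific entries that do NOT match:
  197.99.24.40/30 (197.99.24.40 - 197.99.24.43) does not contain 197.99.24.56
  197.99.24.0/27 (197.99.24.0 - 197.99.24.31) does not contain 197.99.24.56
  197.99.8.0/22 (197.99.8.0 - 197.99.11.255) does not contain 197.99.24.56
  197.97.0.0/19 (197.97.0.0 - 197.97.31.255) does not contain 197.99.24.56
  197.98.0.0/16 (197.98.0.0 - 197.98.255.255) does not contain 197.99.24.56
Longest matching prefix is /15 -> next hop R26.

R26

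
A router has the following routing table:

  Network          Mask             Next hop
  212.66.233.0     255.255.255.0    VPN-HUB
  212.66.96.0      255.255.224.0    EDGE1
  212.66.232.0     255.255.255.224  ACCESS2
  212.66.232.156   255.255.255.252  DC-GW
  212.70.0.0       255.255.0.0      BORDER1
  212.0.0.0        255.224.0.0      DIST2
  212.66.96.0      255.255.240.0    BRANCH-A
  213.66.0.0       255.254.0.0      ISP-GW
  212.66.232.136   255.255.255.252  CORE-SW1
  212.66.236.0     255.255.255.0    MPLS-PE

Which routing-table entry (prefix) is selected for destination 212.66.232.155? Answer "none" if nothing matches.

none

212.66.232.155 is outside every listed prefix and there is no default route.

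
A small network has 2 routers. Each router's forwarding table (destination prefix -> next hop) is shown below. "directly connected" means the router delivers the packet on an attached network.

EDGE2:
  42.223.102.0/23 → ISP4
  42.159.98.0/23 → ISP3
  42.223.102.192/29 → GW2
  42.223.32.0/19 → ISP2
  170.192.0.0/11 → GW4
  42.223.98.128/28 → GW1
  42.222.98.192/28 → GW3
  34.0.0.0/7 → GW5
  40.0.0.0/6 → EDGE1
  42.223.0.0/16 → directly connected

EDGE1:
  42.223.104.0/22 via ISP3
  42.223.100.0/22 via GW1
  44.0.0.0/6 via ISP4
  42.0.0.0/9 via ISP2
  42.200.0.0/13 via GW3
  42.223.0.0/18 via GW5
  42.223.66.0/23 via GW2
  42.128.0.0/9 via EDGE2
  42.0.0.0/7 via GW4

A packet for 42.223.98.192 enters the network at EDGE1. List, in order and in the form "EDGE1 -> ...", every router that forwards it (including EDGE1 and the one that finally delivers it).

At EDGE1: longest match for 42.223.98.192 is 42.128.0.0/9 -> EDGE2
At EDGE2: longest match for 42.223.98.192 is 42.223.0.0/16 -> directly connected

EDGE1 -> EDGE2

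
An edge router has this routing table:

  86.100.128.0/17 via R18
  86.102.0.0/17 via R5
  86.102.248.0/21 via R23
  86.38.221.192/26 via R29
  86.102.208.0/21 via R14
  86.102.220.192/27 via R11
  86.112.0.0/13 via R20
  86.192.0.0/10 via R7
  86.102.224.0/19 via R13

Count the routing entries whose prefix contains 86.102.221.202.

No listed prefix contains 86.102.221.202.
Total matching entries: 0.

0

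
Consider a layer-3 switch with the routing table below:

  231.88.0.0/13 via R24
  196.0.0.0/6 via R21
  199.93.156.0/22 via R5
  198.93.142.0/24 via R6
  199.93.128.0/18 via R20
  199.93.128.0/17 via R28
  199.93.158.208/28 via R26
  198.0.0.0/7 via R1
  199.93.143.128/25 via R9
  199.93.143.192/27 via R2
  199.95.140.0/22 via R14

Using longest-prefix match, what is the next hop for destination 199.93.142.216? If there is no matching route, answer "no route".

R20

Routes whose prefix contains 199.93.142.216:
  196.0.0.0/6 (196.0.0.0 - 199.255.255.255) -> R21
  198.0.0.0/7 (198.0.0.0 - 199.255.255.255) -> R1
  199.93.128.0/17 (199.93.128.0 - 199.93.255.255) -> R28
  199.93.128.0/18 (199.93.128.0 - 199.93.191.255) -> R20
More-specific entries that do NOT match:
  199.93.158.208/28 (199.93.158.208 - 199.93.158.223) does not contain 199.93.142.216
  199.93.143.192/27 (199.93.143.192 - 199.93.143.223) does not contain 199.93.142.216
  199.93.143.128/25 (199.93.143.128 - 199.93.143.255) does not contain 199.93.142.216
  198.93.142.0/24 (198.93.142.0 - 198.93.142.255) does not contain 199.93.142.216
  199.93.156.0/22 (199.93.156.0 - 199.93.159.255) does not contain 199.93.142.216
  199.95.140.0/22 (199.95.140.0 - 199.95.143.255) does not contain 199.93.142.216
Longest matching prefix is /18 -> next hop R20.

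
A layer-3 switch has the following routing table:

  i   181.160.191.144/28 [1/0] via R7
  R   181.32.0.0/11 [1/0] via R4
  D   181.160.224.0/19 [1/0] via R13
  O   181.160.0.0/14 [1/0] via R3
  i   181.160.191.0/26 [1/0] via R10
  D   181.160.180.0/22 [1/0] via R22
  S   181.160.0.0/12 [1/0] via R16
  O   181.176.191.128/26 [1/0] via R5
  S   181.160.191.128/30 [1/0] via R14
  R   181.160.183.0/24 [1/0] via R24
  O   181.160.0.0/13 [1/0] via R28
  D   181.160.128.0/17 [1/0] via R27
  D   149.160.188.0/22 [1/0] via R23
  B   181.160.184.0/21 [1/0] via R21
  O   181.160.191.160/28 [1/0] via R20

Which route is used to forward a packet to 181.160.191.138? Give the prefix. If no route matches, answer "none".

Entries matching 181.160.191.138:
  181.160.0.0/12 (181.160.0.0 - 181.175.255.255)
  181.160.0.0/13 (181.160.0.0 - 181.167.255.255)
  181.160.0.0/14 (181.160.0.0 - 181.163.255.255)
  181.160.128.0/17 (181.160.128.0 - 181.160.255.255)
  181.160.184.0/21 (181.160.184.0 - 181.160.191.255)
Most specific is 181.160.184.0/21.

181.160.184.0/21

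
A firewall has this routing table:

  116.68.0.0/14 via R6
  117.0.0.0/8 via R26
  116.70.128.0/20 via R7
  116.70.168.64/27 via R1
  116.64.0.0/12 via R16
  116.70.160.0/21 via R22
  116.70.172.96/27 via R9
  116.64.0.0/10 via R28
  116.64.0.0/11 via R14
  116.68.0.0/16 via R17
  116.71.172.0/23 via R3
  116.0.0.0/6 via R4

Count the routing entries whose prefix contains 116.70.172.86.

Prefixes containing 116.70.172.86:
  116.0.0.0/6 (116.0.0.0 - 119.255.255.255)
  116.64.0.0/10 (116.64.0.0 - 116.127.255.255)
  116.64.0.0/11 (116.64.0.0 - 116.95.255.255)
  116.64.0.0/12 (116.64.0.0 - 116.79.255.255)
  116.68.0.0/14 (116.68.0.0 - 116.71.255.255)
Total matching entries: 5.

5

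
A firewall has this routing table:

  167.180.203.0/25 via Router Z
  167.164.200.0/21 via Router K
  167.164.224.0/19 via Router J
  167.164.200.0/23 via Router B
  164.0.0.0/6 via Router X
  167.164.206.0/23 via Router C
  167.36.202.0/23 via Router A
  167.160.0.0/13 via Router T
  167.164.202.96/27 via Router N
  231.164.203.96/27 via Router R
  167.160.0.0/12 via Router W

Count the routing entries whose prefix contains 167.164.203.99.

Prefixes containing 167.164.203.99:
  164.0.0.0/6 (164.0.0.0 - 167.255.255.255)
  167.160.0.0/12 (167.160.0.0 - 167.175.255.255)
  167.160.0.0/13 (167.160.0.0 - 167.167.255.255)
  167.164.200.0/21 (167.164.200.0 - 167.164.207.255)
Total matching entries: 4.

4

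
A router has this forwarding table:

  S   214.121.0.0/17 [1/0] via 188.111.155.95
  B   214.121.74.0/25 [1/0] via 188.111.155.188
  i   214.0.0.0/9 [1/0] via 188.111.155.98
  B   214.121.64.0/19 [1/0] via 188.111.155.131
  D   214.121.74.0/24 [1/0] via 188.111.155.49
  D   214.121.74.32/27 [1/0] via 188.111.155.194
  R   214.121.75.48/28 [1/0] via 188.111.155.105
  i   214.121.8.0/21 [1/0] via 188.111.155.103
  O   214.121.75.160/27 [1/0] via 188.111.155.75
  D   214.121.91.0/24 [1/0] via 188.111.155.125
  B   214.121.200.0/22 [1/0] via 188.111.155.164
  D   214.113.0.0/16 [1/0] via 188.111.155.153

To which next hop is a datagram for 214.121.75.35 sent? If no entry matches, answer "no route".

188.111.155.131

Routes whose prefix contains 214.121.75.35:
  214.0.0.0/9 (214.0.0.0 - 214.127.255.255) -> 188.111.155.98
  214.121.0.0/17 (214.121.0.0 - 214.121.127.255) -> 188.111.155.95
  214.121.64.0/19 (214.121.64.0 - 214.121.95.255) -> 188.111.155.131
More-specific entries that do NOT match:
  214.121.75.48/28 (214.121.75.48 - 214.121.75.63) does not contain 214.121.75.35
  214.121.74.32/27 (214.121.74.32 - 214.121.74.63) does not contain 214.121.75.35
  214.121.75.160/27 (214.121.75.160 - 214.121.75.191) does not contain 214.121.75.35
  214.121.74.0/25 (214.121.74.0 - 214.121.74.127) does not contain 214.121.75.35
  214.121.74.0/24 (214.121.74.0 - 214.121.74.255) does not contain 214.121.75.35
  214.121.91.0/24 (214.121.91.0 - 214.121.91.255) does not contain 214.121.75.35
  214.121.200.0/22 (214.121.200.0 - 214.121.203.255) does not contain 214.121.75.35
  214.121.8.0/21 (214.121.8.0 - 214.121.15.255) does not contain 214.121.75.35
Longest matching prefix is /19 -> next hop 188.111.155.131.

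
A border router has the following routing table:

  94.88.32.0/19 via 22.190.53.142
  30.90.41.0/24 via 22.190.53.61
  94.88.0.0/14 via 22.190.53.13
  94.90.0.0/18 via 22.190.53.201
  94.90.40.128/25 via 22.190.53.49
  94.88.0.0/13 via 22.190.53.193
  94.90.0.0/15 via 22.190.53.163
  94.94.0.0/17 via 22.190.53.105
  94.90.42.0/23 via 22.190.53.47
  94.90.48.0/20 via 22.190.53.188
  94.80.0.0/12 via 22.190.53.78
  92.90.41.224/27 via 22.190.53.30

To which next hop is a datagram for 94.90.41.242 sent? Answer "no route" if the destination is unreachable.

22.190.53.201

Routes whose prefix contains 94.90.41.242:
  94.80.0.0/12 (94.80.0.0 - 94.95.255.255) -> 22.190.53.78
  94.88.0.0/13 (94.88.0.0 - 94.95.255.255) -> 22.190.53.193
  94.88.0.0/14 (94.88.0.0 - 94.91.255.255) -> 22.190.53.13
  94.90.0.0/15 (94.90.0.0 - 94.91.255.255) -> 22.190.53.163
  94.90.0.0/18 (94.90.0.0 - 94.90.63.255) -> 22.190.53.201
More-specific entries that do NOT match:
  92.90.41.224/27 (92.90.41.224 - 92.90.41.255) does not contain 94.90.41.242
  94.90.40.128/25 (94.90.40.128 - 94.90.40.255) does not contain 94.90.41.242
  30.90.41.0/24 (30.90.41.0 - 30.90.41.255) does not contain 94.90.41.242
  94.90.42.0/23 (94.90.42.0 - 94.90.43.255) does not contain 94.90.41.242
  94.90.48.0/20 (94.90.48.0 - 94.90.63.255) does not contain 94.90.41.242
  94.88.32.0/19 (94.88.32.0 - 94.88.63.255) does not contain 94.90.41.242
Longest matching prefix is /18 -> next hop 22.190.53.201.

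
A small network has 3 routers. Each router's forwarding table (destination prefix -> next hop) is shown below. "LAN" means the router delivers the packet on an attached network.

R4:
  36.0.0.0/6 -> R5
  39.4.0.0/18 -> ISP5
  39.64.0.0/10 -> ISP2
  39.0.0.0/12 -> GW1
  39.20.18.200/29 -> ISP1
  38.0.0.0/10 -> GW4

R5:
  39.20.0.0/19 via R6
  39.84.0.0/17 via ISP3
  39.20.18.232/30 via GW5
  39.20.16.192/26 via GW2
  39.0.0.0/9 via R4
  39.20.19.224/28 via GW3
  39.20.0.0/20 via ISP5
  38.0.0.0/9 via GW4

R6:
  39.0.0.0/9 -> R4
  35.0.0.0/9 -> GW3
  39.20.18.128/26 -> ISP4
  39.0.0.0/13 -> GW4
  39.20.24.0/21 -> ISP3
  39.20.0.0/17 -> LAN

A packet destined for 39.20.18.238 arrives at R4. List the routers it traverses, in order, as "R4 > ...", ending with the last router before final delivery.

R4 > R5 > R6

At R4: longest match for 39.20.18.238 is 36.0.0.0/6 -> R5
At R5: longest match for 39.20.18.238 is 39.20.0.0/19 -> R6
At R6: longest match for 39.20.18.238 is 39.20.0.0/17 -> LAN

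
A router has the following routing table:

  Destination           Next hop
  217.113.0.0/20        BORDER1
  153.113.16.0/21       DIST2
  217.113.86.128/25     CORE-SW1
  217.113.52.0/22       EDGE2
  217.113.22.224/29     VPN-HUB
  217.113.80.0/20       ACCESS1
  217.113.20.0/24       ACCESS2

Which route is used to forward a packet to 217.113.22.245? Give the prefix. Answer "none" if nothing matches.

217.113.22.245 is outside every listed prefix and there is no default route.

none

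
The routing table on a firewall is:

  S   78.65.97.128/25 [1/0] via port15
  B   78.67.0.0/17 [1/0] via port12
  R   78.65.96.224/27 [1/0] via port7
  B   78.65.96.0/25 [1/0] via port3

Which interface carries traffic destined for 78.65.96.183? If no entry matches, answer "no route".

No entry's prefix contains 78.65.96.183; there is no default route.

no route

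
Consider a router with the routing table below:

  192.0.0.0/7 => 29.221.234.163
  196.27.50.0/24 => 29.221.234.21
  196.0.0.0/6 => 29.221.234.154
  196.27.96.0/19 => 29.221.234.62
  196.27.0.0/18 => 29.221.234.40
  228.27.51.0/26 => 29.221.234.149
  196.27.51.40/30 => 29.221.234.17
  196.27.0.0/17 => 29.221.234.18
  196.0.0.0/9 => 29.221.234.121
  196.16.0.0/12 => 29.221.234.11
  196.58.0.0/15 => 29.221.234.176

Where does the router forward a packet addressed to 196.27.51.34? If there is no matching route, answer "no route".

Routes whose prefix contains 196.27.51.34:
  196.0.0.0/6 (196.0.0.0 - 199.255.255.255) -> 29.221.234.154
  196.0.0.0/9 (196.0.0.0 - 196.127.255.255) -> 29.221.234.121
  196.16.0.0/12 (196.16.0.0 - 196.31.255.255) -> 29.221.234.11
  196.27.0.0/17 (196.27.0.0 - 196.27.127.255) -> 29.221.234.18
  196.27.0.0/18 (196.27.0.0 - 196.27.63.255) -> 29.221.234.40
More-specific entries that do NOT match:
  196.27.51.40/30 (196.27.51.40 - 196.27.51.43) does not contain 196.27.51.34
  228.27.51.0/26 (228.27.51.0 - 228.27.51.63) does not contain 196.27.51.34
  196.27.50.0/24 (196.27.50.0 - 196.27.50.255) does not contain 196.27.51.34
  196.27.96.0/19 (196.27.96.0 - 196.27.127.255) does not contain 196.27.51.34
Longest matching prefix is /18 -> next hop 29.221.234.40.

29.221.234.40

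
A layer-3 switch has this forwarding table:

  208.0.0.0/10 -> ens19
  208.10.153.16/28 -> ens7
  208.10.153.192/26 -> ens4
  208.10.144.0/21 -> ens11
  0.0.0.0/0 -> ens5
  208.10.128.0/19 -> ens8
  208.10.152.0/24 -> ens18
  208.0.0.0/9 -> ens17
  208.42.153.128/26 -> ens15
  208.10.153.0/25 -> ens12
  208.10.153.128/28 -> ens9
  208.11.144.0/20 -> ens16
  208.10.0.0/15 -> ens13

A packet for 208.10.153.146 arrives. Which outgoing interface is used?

ens8

Routes whose prefix contains 208.10.153.146:
  0.0.0.0/0 (default, matches everything) -> ens5
  208.0.0.0/9 (208.0.0.0 - 208.127.255.255) -> ens17
  208.0.0.0/10 (208.0.0.0 - 208.63.255.255) -> ens19
  208.10.0.0/15 (208.10.0.0 - 208.11.255.255) -> ens13
  208.10.128.0/19 (208.10.128.0 - 208.10.159.255) -> ens8
More-specific entries that do NOT match:
  208.10.153.16/28 (208.10.153.16 - 208.10.153.31) does not contain 208.10.153.146
  208.10.153.128/28 (208.10.153.128 - 208.10.153.143) does not contain 208.10.153.146
  208.10.153.192/26 (208.10.153.192 - 208.10.153.255) does not contain 208.10.153.146
  208.42.153.128/26 (208.42.153.128 - 208.42.153.191) does not contain 208.10.153.146
  208.10.153.0/25 (208.10.153.0 - 208.10.153.127) does not contain 208.10.153.146
  208.10.152.0/24 (208.10.152.0 - 208.10.152.255) does not contain 208.10.153.146
  208.10.144.0/21 (208.10.144.0 - 208.10.151.255) does not contain 208.10.153.146
  208.11.144.0/20 (208.11.144.0 - 208.11.159.255) does not contain 208.10.153.146
Longest matching prefix is /19 -> interface ens8.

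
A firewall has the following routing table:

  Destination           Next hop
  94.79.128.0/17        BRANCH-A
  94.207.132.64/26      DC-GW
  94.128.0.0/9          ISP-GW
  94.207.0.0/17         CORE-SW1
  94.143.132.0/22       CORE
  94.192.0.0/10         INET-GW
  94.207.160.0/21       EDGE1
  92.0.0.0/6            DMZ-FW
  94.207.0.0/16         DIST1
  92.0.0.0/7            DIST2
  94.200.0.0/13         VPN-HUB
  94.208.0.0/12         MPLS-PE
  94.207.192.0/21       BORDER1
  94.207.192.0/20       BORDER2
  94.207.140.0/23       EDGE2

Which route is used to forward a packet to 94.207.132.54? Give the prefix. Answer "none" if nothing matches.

94.207.0.0/16

Entries matching 94.207.132.54:
  92.0.0.0/6 (92.0.0.0 - 95.255.255.255)
  94.128.0.0/9 (94.128.0.0 - 94.255.255.255)
  94.192.0.0/10 (94.192.0.0 - 94.255.255.255)
  94.200.0.0/13 (94.200.0.0 - 94.207.255.255)
  94.207.0.0/16 (94.207.0.0 - 94.207.255.255)
Most specific is 94.207.0.0/16.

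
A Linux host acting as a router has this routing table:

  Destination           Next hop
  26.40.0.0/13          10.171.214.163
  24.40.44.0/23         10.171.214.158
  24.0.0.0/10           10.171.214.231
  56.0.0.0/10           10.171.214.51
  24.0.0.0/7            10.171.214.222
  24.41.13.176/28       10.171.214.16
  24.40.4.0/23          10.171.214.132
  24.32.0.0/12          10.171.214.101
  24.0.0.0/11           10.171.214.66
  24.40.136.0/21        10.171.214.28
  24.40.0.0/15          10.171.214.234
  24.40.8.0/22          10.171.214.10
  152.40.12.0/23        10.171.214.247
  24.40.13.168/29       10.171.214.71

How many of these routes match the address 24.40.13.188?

Prefixes containing 24.40.13.188:
  24.0.0.0/7 (24.0.0.0 - 25.255.255.255)
  24.0.0.0/10 (24.0.0.0 - 24.63.255.255)
  24.32.0.0/12 (24.32.0.0 - 24.47.255.255)
  24.40.0.0/15 (24.40.0.0 - 24.41.255.255)
Total matching entries: 4.

4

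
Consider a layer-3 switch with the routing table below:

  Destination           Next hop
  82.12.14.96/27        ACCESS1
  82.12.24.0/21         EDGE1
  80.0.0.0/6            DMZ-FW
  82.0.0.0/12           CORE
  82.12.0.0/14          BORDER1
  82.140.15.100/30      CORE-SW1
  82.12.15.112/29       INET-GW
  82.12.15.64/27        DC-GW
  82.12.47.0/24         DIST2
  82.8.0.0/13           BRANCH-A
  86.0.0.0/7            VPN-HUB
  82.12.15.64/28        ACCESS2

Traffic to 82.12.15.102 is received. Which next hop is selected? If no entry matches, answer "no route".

BORDER1

Routes whose prefix contains 82.12.15.102:
  80.0.0.0/6 (80.0.0.0 - 83.255.255.255) -> DMZ-FW
  82.0.0.0/12 (82.0.0.0 - 82.15.255.255) -> CORE
  82.8.0.0/13 (82.8.0.0 - 82.15.255.255) -> BRANCH-A
  82.12.0.0/14 (82.12.0.0 - 82.15.255.255) -> BORDER1
More-specific entries that do NOT match:
  82.140.15.100/30 (82.140.15.100 - 82.140.15.103) does not contain 82.12.15.102
  82.12.15.112/29 (82.12.15.112 - 82.12.15.119) does not contain 82.12.15.102
  82.12.15.64/28 (82.12.15.64 - 82.12.15.79) does not contain 82.12.15.102
  82.12.14.96/27 (82.12.14.96 - 82.12.14.127) does not contain 82.12.15.102
  82.12.15.64/27 (82.12.15.64 - 82.12.15.95) does not contain 82.12.15.102
  82.12.47.0/24 (82.12.47.0 - 82.12.47.255) does not contain 82.12.15.102
  82.12.24.0/21 (82.12.24.0 - 82.12.31.255) does not contain 82.12.15.102
Longest matching prefix is /14 -> next hop BORDER1.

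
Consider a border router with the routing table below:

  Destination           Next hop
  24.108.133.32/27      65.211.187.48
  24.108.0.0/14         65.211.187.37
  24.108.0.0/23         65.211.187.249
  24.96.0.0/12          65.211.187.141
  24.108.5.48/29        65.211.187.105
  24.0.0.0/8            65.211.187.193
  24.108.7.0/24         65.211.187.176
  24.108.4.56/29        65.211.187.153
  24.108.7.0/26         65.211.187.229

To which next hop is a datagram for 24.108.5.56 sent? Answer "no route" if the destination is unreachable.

65.211.187.37

Routes whose prefix contains 24.108.5.56:
  24.0.0.0/8 (24.0.0.0 - 24.255.255.255) -> 65.211.187.193
  24.96.0.0/12 (24.96.0.0 - 24.111.255.255) -> 65.211.187.141
  24.108.0.0/14 (24.108.0.0 - 24.111.255.255) -> 65.211.187.37
More-specific entries that do NOT match:
  24.108.5.48/29 (24.108.5.48 - 24.108.5.55) does not contain 24.108.5.56
  24.108.4.56/29 (24.108.4.56 - 24.108.4.63) does not contain 24.108.5.56
  24.108.133.32/27 (24.108.133.32 - 24.108.133.63) does not contain 24.108.5.56
  24.108.7.0/26 (24.108.7.0 - 24.108.7.63) does not contain 24.108.5.56
  24.108.7.0/24 (24.108.7.0 - 24.108.7.255) does not contain 24.108.5.56
  24.108.0.0/23 (24.108.0.0 - 24.108.1.255) does not contain 24.108.5.56
Longest matching prefix is /14 -> next hop 65.211.187.37.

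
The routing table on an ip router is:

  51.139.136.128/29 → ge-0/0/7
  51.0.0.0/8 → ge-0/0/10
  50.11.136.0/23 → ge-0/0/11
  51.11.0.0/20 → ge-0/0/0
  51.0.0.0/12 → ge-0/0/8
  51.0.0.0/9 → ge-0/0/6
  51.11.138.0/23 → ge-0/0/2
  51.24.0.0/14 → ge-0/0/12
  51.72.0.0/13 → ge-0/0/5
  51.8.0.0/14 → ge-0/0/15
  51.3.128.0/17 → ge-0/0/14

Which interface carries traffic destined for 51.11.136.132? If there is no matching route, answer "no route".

Routes whose prefix contains 51.11.136.132:
  51.0.0.0/8 (51.0.0.0 - 51.255.255.255) -> ge-0/0/10
  51.0.0.0/9 (51.0.0.0 - 51.127.255.255) -> ge-0/0/6
  51.0.0.0/12 (51.0.0.0 - 51.15.255.255) -> ge-0/0/8
  51.8.0.0/14 (51.8.0.0 - 51.11.255.255) -> ge-0/0/15
More-specific entries that do NOT match:
  51.139.136.128/29 (51.139.136.128 - 51.139.136.135) does not contain 51.11.136.132
  50.11.136.0/23 (50.11.136.0 - 50.11.137.255) does not contain 51.11.136.132
  51.11.138.0/23 (51.11.138.0 - 51.11.139.255) does not contain 51.11.136.132
  51.11.0.0/20 (51.11.0.0 - 51.11.15.255) does not contain 51.11.136.132
  51.3.128.0/17 (51.3.128.0 - 51.3.255.255) does not contain 51.11.136.132
Longest matching prefix is /14 -> interface ge-0/0/15.

ge-0/0/15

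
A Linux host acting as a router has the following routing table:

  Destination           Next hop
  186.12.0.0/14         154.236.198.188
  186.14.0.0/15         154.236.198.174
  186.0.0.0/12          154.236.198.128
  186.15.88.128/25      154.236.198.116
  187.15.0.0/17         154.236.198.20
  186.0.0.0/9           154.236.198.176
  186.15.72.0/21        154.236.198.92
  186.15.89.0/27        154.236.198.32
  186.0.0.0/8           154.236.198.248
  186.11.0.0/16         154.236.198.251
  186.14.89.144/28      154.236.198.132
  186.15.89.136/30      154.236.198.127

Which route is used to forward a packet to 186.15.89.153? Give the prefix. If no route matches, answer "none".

186.14.0.0/15

Entries matching 186.15.89.153:
  186.0.0.0/8 (186.0.0.0 - 186.255.255.255)
  186.0.0.0/9 (186.0.0.0 - 186.127.255.255)
  186.0.0.0/12 (186.0.0.0 - 186.15.255.255)
  186.12.0.0/14 (186.12.0.0 - 186.15.255.255)
  186.14.0.0/15 (186.14.0.0 - 186.15.255.255)
Most specific is 186.14.0.0/15.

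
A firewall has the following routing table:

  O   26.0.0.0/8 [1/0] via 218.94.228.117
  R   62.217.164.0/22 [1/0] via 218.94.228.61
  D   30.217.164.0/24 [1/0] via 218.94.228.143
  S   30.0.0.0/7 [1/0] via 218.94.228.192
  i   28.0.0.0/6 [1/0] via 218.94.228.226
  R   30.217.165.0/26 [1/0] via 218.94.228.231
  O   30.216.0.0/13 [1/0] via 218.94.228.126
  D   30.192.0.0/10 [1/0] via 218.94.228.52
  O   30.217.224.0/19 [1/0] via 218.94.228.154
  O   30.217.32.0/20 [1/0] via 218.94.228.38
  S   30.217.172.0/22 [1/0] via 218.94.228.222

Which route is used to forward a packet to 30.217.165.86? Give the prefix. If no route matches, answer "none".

30.216.0.0/13

Entries matching 30.217.165.86:
  28.0.0.0/6 (28.0.0.0 - 31.255.255.255)
  30.0.0.0/7 (30.0.0.0 - 31.255.255.255)
  30.192.0.0/10 (30.192.0.0 - 30.255.255.255)
  30.216.0.0/13 (30.216.0.0 - 30.223.255.255)
Most specific is 30.216.0.0/13.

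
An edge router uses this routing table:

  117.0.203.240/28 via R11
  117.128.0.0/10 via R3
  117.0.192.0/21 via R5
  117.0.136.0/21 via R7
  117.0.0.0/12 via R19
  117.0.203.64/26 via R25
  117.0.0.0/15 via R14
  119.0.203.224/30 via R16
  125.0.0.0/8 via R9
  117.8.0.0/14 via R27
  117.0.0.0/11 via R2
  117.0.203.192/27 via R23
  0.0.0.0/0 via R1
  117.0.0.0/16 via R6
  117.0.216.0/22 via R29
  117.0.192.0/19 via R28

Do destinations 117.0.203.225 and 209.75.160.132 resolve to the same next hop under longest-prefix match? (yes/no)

no

117.0.203.225: longest match 117.0.192.0/19 -> R28
209.75.160.132: longest match 0.0.0.0/0 -> R1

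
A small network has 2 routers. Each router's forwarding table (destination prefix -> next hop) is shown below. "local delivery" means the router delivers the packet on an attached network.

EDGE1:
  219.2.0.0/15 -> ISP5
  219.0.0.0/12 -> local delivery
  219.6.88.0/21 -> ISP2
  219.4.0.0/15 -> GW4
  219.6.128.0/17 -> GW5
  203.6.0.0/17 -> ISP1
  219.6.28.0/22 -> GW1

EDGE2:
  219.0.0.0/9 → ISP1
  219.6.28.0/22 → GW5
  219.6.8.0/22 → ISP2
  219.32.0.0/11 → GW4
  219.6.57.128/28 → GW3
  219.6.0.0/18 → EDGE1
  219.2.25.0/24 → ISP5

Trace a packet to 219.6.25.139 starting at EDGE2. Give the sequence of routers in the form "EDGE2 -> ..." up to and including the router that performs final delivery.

At EDGE2: longest match for 219.6.25.139 is 219.6.0.0/18 -> EDGE1
At EDGE1: longest match for 219.6.25.139 is 219.0.0.0/12 -> local delivery

EDGE2 -> EDGE1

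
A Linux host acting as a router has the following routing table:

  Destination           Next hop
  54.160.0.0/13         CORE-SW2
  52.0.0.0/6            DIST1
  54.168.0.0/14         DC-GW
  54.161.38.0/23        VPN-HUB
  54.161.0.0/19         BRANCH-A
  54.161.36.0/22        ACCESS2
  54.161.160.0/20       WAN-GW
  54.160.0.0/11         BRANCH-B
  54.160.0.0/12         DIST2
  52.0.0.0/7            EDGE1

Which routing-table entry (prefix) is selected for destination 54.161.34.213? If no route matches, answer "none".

54.160.0.0/13

Entries matching 54.161.34.213:
  52.0.0.0/6 (52.0.0.0 - 55.255.255.255)
  54.160.0.0/11 (54.160.0.0 - 54.191.255.255)
  54.160.0.0/12 (54.160.0.0 - 54.175.255.255)
  54.160.0.0/13 (54.160.0.0 - 54.167.255.255)
Most specific is 54.160.0.0/13.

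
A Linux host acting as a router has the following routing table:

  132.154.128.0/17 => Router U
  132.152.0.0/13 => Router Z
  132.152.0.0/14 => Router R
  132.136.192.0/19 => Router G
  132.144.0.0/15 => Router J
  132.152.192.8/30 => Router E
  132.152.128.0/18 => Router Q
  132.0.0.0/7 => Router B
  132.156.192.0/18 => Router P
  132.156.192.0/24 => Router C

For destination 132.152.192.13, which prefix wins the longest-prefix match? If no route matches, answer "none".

132.152.0.0/14

Entries matching 132.152.192.13:
  132.0.0.0/7 (132.0.0.0 - 133.255.255.255)
  132.152.0.0/13 (132.152.0.0 - 132.159.255.255)
  132.152.0.0/14 (132.152.0.0 - 132.155.255.255)
Most specific is 132.152.0.0/14.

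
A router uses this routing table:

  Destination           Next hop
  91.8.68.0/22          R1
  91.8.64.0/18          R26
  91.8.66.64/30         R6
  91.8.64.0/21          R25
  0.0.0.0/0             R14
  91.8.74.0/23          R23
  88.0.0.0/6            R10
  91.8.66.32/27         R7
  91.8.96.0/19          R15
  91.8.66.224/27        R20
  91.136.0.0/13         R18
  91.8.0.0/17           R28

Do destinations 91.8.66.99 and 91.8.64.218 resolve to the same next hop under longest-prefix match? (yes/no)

yes

91.8.66.99: longest match 91.8.64.0/21 -> R25
91.8.64.218: longest match 91.8.64.0/21 -> R25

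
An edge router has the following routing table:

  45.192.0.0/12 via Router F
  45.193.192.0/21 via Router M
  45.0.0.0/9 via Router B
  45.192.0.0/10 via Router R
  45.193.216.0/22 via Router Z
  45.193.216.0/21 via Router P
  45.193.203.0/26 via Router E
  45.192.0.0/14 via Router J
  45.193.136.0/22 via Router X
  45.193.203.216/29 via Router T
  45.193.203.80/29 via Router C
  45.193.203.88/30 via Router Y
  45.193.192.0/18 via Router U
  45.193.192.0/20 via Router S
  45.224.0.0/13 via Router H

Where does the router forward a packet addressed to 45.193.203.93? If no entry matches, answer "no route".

Routes whose prefix contains 45.193.203.93:
  45.192.0.0/10 (45.192.0.0 - 45.255.255.255) -> Router R
  45.192.0.0/12 (45.192.0.0 - 45.207.255.255) -> Router F
  45.192.0.0/14 (45.192.0.0 - 45.195.255.255) -> Router J
  45.193.192.0/18 (45.193.192.0 - 45.193.255.255) -> Router U
  45.193.192.0/20 (45.193.192.0 - 45.193.207.255) -> Router S
More-specific entries that do NOT match:
  45.193.203.88/30 (45.193.203.88 - 45.193.203.91) does not contain 45.193.203.93
  45.193.203.216/29 (45.193.203.216 - 45.193.203.223) does not contain 45.193.203.93
  45.193.203.80/29 (45.193.203.80 - 45.193.203.87) does not contain 45.193.203.93
  45.193.203.0/26 (45.193.203.0 - 45.193.203.63) does not contain 45.193.203.93
  45.193.216.0/22 (45.193.216.0 - 45.193.219.255) does not contain 45.193.203.93
  45.193.136.0/22 (45.193.136.0 - 45.193.139.255) does not contain 45.193.203.93
  45.193.192.0/21 (45.193.192.0 - 45.193.199.255) does not contain 45.193.203.93
  45.193.216.0/21 (45.193.216.0 - 45.193.223.255) does not contain 45.193.203.93
Longest matching prefix is /20 -> next hop Router S.

Router S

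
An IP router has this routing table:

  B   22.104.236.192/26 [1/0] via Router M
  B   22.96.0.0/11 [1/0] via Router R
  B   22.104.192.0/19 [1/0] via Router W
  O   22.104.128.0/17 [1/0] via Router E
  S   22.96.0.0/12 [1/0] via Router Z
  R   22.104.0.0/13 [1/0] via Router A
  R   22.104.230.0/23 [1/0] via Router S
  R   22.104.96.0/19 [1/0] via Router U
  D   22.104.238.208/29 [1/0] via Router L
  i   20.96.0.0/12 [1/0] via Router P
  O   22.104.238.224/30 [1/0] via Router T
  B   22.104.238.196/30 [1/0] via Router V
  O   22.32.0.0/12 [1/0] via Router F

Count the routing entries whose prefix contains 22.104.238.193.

Prefixes containing 22.104.238.193:
  22.96.0.0/11 (22.96.0.0 - 22.127.255.255)
  22.96.0.0/12 (22.96.0.0 - 22.111.255.255)
  22.104.0.0/13 (22.104.0.0 - 22.111.255.255)
  22.104.128.0/17 (22.104.128.0 - 22.104.255.255)
Total matching entries: 4.

4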